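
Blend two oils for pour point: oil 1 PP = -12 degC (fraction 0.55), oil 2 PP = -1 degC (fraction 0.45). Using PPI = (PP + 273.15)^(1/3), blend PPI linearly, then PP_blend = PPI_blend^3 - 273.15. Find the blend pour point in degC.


PPI_1 = (-12 + 273.15)^(1/3) = 6.391901
PPI_2 = (-1 + 273.15)^(1/3) = 6.480414
PPI_blend = 0.55 * 6.391901 + 0.45 * 6.480414 = 6.431732
PP_blend = 6.431732^3 - 273.15 = 266.0626 - 273.15 = -7.09

-7.09 degC


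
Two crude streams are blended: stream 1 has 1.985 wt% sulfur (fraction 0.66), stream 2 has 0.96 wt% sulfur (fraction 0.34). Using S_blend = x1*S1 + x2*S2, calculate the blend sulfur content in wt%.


Linear sulfur blending: S_blend = x1*S1 + x2*S2
Contribution 1: 0.66 * 1.985 = 1.3101 wt%
Contribution 2: 0.34 * 0.96 = 0.3264 wt%
S_blend = 1.3101 + 0.3264 = 1.6365

1.6365 wt%


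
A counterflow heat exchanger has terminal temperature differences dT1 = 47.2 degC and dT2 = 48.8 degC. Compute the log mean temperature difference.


LMTD = (dT1 - dT2) / ln(dT1/dT2)
= (47.2 - 48.8) / ln(47.2 / 48.8) = -1.6 / -0.0333364 = 48.00

48.00 degC


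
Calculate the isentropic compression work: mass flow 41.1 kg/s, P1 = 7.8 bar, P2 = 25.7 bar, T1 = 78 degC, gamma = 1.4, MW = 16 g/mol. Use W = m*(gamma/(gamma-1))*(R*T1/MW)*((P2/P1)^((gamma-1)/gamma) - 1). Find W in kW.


Isentropic work: W = m*(gamma/(gamma-1))*(R*T1/MW)*((P2/P1)^((gamma-1)/gamma) - 1)
T1 = 78 + 273.15 = 351.15 K
Pressure ratio = 25.7 / 7.8 = 3.29487
Exponent = (1.4 - 1)/1.4 = 0.285714
(P2/P1)^exp - 1 = 3.29487^0.285714 - 1 = 0.405897
W = 41.1 * 1.4 / 0.4 * 8.314 * 351.15 / 16 * 0.405897 = 10650

10650 kW


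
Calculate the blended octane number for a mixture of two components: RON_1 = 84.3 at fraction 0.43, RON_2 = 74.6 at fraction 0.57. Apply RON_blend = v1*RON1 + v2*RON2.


Linear blending: RON_blend = sum(vi * RONi)
Contribution 1: 0.43 * 84.3 = 36.249
Contribution 2: 0.57 * 74.6 = 42.522
RON_blend = 36.249 + 42.522 = 78.771

78.771


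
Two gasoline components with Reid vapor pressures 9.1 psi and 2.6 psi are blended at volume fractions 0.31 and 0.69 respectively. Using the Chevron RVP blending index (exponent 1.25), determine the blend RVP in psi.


Chevron index: RVP_blend = (sum xi*RVPi^1.25)^(1/1.25)
RVP^1.25 terms: 0.31 * 9.1^1.25 + 0.69 * 2.6^1.25 = 7.17769
RVP_blend = 7.17769^(1/1.25) = 4.839

4.839 psi


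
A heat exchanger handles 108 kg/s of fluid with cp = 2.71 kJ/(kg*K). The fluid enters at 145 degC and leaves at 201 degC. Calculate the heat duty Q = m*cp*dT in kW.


Q = m_dot * cp * delta_T
delta_T = 201 - 145 = 56 K
Q = 108 * 2.71 * 56
= 292.68 * 56
= 16390.08 kW

16390.08 kW


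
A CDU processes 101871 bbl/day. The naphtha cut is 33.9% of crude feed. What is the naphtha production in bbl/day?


Crude throughput = 101871 bbl/day
Fraction yield = 33.9%
yield = throughput * fraction / 100
yield = 101871 * 33.9 / 100 = 34534.269

34534.269 bbl/day


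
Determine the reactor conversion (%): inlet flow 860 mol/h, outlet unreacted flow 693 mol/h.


X = (F_in - F_out) / F_in * 100
Moles reacted = 860 - 693 = 167
X = 167 / 860 * 100
= 0.1942 * 100
= 19.42 %

19.42 %


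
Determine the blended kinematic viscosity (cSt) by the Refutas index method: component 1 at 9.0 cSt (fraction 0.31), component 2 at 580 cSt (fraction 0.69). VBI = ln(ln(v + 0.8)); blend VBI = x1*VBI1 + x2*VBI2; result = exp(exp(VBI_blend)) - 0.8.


Refutas method: VBN_i = 14.534*ln(ln(visc_i + 0.8)) + 10.975, blended linearly by mass fraction; since VBN is linear in VBI_i = ln(ln(visc_i + 0.8)) and the fractions sum to 1, blend VBI directly: visc = exp(exp(VBI_blend)) - 0.8
VBI_1 = ln(ln(9.0 + 0.8)) = 0.82522
VBI_2 = ln(ln(580 + 0.8)) = 1.85072
VBI_blend = 0.31 * 0.82522 + 0.69 * 1.85072 = 1.53281
visc_blend = exp(exp(1.53281)) - 0.8 = 101.8

101.8 cSt


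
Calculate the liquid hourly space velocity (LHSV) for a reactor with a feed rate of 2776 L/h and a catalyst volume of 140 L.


LHSV = volumetric feed rate / catalyst volume
= 2776 L/h / 140 L
= 19.83 h^-1

19.83 h^-1


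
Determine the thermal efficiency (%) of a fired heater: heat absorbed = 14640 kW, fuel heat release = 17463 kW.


Furnace efficiency = Q_absorbed / Q_fuel * 100
= 14640 / 17463 * 100 = 83.83

83.83 %


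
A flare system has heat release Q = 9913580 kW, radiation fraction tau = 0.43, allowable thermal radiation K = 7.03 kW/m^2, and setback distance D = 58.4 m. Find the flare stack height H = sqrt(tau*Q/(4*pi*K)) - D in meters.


tau*Q/(4*pi*K) = 0.43 * 9913580 / (4 * pi * 7.03) = 48254.1
sqrt(48254.1) = 219.668
H = 219.668 - 58.4 = 161.3

161.3 m


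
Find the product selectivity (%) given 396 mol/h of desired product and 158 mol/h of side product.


Selectivity = desired / (desired + undesired) * 100
Total products = 396 + 158 = 554 mol/h
S = 396 / 554 * 100
= 0.7148 * 100
= 71.48 %

71.48 %


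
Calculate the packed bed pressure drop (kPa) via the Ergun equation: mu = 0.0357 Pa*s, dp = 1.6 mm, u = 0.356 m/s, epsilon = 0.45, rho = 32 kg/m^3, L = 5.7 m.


dp = 1.6 mm = 0.0016 m
Viscous term = 150*0.0357*0.356*(1-0.45)^2 / (0.0016^2*0.45^3) = 2472050
Inertial term = 1.75*32*0.356^2*(1-0.45) / (0.0016*0.45^3) = 26772.8
dP/L = 2472050 + 26772.8 = 2498820 Pa/m
dP = 2498820 * 5.7 / 1000 = 14240 kPa

14240 kPa


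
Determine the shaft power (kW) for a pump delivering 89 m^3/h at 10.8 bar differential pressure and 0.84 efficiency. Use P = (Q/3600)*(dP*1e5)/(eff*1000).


Q = 89 / 3600 = 0.0247222 m^3/s
P = 0.0247222 * (10.8 * 1e5) / 0.84 / 1000 = 31.79

31.79 kW


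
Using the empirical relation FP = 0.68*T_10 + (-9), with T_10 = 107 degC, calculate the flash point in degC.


FP = 0.68 * 107 + (-9) = 63.76

63.76 degC


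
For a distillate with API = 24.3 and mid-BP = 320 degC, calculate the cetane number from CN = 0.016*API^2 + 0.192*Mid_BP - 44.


CN = 0.016 * 24.3^2 + 0.192 * 320 - 44
CN = 9.44784 + 61.44 - 44 = 26.88784

26.88784


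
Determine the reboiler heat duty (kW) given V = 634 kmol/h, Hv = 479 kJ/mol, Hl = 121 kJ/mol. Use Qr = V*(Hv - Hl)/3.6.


Qr = 634 * (479 - 121) / 3.6 = 634 * 358 / 3.6 = 63050

63050 kW


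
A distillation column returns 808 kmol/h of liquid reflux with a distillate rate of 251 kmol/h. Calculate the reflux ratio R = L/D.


Reflux ratio definition: R = L / D (liquid returned / distillate withdrawn)
L = 808 kmol/h, D = 251 kmol/h
R = 808 / 251 = 3.219

3.219


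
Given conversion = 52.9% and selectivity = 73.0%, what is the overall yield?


Overall yield = conversion (%) * selectivity (%) / 100
Conversion = 52.9%, Selectivity = 73.0%
Y = 52.9 * 73.0 / 100
= 38.617 %

38.617 %


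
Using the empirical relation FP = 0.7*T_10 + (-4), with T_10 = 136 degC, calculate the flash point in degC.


FP = 0.7 * 136 + (-4) = 91.2

91.2 degC


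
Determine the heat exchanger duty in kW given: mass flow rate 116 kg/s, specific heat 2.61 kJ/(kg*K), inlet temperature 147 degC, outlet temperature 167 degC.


Q = m_dot * cp * delta_T
delta_T = 167 - 147 = 20 K
Q = 116 * 2.61 * 20
= 302.76 * 20
= 6055.2 kW

6055.2 kW


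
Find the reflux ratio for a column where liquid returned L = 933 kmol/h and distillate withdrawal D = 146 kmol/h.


Reflux ratio definition: R = L / D (liquid returned / distillate withdrawn)
L = 933 kmol/h, D = 146 kmol/h
R = 933 / 146 = 6.390

6.390


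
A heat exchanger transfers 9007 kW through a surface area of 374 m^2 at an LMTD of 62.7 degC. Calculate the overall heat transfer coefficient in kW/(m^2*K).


From Q = U*A*LMTD, U = Q / (A * LMTD)
U = 9007 / (374 * 62.7) = 9007 / 23449.8 = 0.3841

0.3841 kW/(m^2*K)


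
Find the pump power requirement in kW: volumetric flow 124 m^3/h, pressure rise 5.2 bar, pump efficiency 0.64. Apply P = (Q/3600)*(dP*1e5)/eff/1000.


Q = 124 / 3600 = 0.0344444 m^3/s
P = 0.0344444 * (5.2 * 1e5) / 0.64 / 1000 = 27.99

27.99 kW


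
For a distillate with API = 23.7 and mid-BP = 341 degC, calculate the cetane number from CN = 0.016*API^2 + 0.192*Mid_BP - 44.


CN = 0.016 * 23.7^2 + 0.192 * 341 - 44
CN = 8.98704 + 65.472 - 44 = 30.45904

30.45904


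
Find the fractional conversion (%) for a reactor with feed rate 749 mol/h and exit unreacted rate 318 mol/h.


X = (F_in - F_out) / F_in * 100
Moles reacted = 749 - 318 = 431
X = 431 / 749 * 100
= 0.5754 * 100
= 57.54 %

57.54 %


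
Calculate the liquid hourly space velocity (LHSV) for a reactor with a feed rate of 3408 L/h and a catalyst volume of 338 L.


LHSV = volumetric feed rate / catalyst volume
= 3408 L/h / 338 L
= 10.08 h^-1

10.08 h^-1


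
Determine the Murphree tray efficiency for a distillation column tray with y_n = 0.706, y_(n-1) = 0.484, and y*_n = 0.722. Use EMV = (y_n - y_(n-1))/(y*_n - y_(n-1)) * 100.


Murphree vapor efficiency: EMV = (y_n - y_(n-1)) / (y*_n - y_(n-1)) * 100
EMV = (0.706 - 0.484) / (0.722 - 0.484) * 100 = 0.222 / 0.238 * 100 = 93.28

93.28 %


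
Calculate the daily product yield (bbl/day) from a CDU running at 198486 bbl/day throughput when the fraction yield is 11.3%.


Crude throughput = 198486 bbl/day
Fraction yield = 11.3%
yield = throughput * fraction / 100
yield = 198486 * 11.3 / 100 = 22428.918

22428.918 bbl/day


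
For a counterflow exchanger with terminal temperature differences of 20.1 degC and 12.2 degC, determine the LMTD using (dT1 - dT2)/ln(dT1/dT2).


LMTD = (dT1 - dT2) / ln(dT1/dT2)
= (20.1 - 12.2) / ln(20.1 / 12.2) = 7.9 / 0.499284 = 15.82

15.82 degC


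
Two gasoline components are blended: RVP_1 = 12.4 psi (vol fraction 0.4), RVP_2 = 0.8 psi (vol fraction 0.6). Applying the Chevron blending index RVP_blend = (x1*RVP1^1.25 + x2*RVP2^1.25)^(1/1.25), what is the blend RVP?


Chevron index: RVP_blend = (sum xi*RVPi^1.25)^(1/1.25)
RVP^1.25 terms: 0.4 * 12.4^1.25 + 0.6 * 0.8^1.25 = 9.76154
RVP_blend = 9.76154^(1/1.25) = 6.189

6.189 psi


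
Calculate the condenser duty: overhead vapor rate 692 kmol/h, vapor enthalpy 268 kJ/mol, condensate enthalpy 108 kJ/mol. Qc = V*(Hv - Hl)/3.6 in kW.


Qc = 692 * (268 - 108) / 3.6 = 692 * 160 / 3.6 = 30760

30760 kW


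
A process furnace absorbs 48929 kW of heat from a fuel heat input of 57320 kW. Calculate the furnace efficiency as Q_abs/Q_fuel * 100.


Furnace efficiency = Q_absorbed / Q_fuel * 100
= 48929 / 57320 * 100 = 85.36

85.36 %


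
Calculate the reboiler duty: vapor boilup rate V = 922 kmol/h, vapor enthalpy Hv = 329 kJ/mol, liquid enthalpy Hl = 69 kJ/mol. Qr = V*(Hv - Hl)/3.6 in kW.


Qr = 922 * (329 - 69) / 3.6 = 922 * 260 / 3.6 = 66590

66590 kW


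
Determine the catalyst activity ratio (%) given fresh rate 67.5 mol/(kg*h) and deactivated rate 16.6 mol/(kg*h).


Activity (%) = (rate_used / rate_fresh) * 100
rate_used = 16.6, rate_fresh = 67.5
= (16.6 / 67.5) * 100
= 0.2459 * 100 = 24.59

24.59 %


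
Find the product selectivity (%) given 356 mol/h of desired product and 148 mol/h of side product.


Selectivity = desired / (desired + undesired) * 100
Total products = 356 + 148 = 504 mol/h
S = 356 / 504 * 100
= 0.7063 * 100
= 70.63 %

70.63 %


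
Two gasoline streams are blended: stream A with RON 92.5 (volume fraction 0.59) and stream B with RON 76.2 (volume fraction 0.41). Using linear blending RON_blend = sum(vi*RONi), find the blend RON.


Linear blending: RON_blend = sum(vi * RONi)
Contribution 1: 0.59 * 92.5 = 54.575
Contribution 2: 0.41 * 76.2 = 31.242
RON_blend = 54.575 + 31.242 = 85.817

85.817


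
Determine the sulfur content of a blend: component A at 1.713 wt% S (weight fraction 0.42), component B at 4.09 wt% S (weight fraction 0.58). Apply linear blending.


Linear sulfur blending: S_blend = x1*S1 + x2*S2
Contribution 1: 0.42 * 1.713 = 0.71946 wt%
Contribution 2: 0.58 * 4.09 = 2.3722 wt%
S_blend = 0.71946 + 2.3722 = 3.09166

3.09166 wt%


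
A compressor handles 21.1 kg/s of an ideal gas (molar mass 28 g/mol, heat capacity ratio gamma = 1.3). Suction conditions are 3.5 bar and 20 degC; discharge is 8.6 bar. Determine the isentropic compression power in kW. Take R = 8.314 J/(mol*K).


Isentropic work: W = m*(gamma/(gamma-1))*(R*T1/MW)*((P2/P1)^((gamma-1)/gamma) - 1)
T1 = 20 + 273.15 = 293.15 K
Pressure ratio = 8.6 / 3.5 = 2.45714
Exponent = (1.3 - 1)/1.3 = 0.230769
(P2/P1)^exp - 1 = 2.45714^0.230769 - 1 = 0.23055
W = 21.1 * 1.3 / 0.3 * 8.314 * 293.15 / 28 * 0.23055 = 1835

1835 kW


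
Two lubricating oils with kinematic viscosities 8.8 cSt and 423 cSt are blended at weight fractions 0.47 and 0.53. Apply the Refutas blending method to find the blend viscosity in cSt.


Refutas method: VBN_i = 14.534*ln(ln(visc_i + 0.8)) + 10.975, blended linearly by mass fraction; since VBN is linear in VBI_i = ln(ln(visc_i + 0.8)) and the fractions sum to 1, blend VBI directly: visc = exp(exp(VBI_blend)) - 0.8
VBI_1 = ln(ln(8.8 + 0.8)) = 0.816145
VBI_2 = ln(ln(423 + 0.8)) = 1.79994
VBI_blend = 0.47 * 0.816145 + 0.53 * 1.79994 = 1.33756
visc_blend = exp(exp(1.33756)) - 0.8 = 44.34

44.34 cSt


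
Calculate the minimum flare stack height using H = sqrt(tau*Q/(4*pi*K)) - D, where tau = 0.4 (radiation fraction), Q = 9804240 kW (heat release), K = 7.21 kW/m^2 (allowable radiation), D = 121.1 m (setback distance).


tau*Q/(4*pi*K) = 0.4 * 9804240 / (4 * pi * 7.21) = 43284.1
sqrt(43284.1) = 208.048
H = 208.048 - 121.1 = 86.95

86.95 m


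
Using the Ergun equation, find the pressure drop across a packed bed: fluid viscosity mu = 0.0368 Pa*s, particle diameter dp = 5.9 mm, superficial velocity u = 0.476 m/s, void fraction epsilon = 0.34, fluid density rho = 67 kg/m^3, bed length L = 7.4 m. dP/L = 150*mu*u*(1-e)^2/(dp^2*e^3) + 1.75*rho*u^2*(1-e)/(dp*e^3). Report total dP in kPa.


dp = 5.9 mm = 0.0059 m
Viscous term = 150*0.0368*0.476*(1-0.34)^2 / (0.0059^2*0.34^3) = 836552
Inertial term = 1.75*67*0.476^2*(1-0.34) / (0.0059*0.34^3) = 75610.5
dP/L = 836552 + 75610.5 = 912162 Pa/m
dP = 912162 * 7.4 / 1000 = 6750 kPa

6750 kPa


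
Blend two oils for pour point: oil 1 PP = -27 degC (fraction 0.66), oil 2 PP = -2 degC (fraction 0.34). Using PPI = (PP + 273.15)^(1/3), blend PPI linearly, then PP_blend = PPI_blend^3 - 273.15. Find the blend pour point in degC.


PPI_1 = (-27 + 273.15)^(1/3) = 6.2671
PPI_2 = (-2 + 273.15)^(1/3) = 6.472467
PPI_blend = 0.66 * 6.2671 + 0.34 * 6.472467 = 6.336925
PP_blend = 6.336925^3 - 273.15 = 254.4695 - 273.15 = -18.68

-18.68 degC


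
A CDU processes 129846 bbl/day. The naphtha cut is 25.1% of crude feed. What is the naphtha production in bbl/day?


Crude throughput = 129846 bbl/day
Fraction yield = 25.1%
yield = throughput * fraction / 100
yield = 129846 * 25.1 / 100 = 32591.346

32591.346 bbl/day


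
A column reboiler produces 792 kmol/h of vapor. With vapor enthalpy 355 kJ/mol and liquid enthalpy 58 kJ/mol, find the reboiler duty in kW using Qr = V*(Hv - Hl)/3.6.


Qr = 792 * (355 - 58) / 3.6 = 792 * 297 / 3.6 = 65340

65340 kW


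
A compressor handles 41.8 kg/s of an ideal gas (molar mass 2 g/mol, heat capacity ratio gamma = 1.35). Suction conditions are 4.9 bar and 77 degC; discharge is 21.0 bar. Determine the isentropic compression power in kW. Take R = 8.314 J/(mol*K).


Isentropic work: W = m*(gamma/(gamma-1))*(R*T1/MW)*((P2/P1)^((gamma-1)/gamma) - 1)
T1 = 77 + 273.15 = 350.15 K
Pressure ratio = 21.0 / 4.9 = 4.28571
Exponent = (1.35 - 1)/1.35 = 0.259259
(P2/P1)^exp - 1 = 4.28571^0.259259 - 1 = 0.458336
W = 41.8 * 1.35 / 0.35 * 8.314 * 350.15 / 2 * 0.458336 = 107600

107600 kW


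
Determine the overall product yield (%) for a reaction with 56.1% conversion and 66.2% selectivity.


Overall yield = conversion (%) * selectivity (%) / 100
Conversion = 56.1%, Selectivity = 66.2%
Y = 56.1 * 66.2 / 100
= 37.1382 %

37.1382 %


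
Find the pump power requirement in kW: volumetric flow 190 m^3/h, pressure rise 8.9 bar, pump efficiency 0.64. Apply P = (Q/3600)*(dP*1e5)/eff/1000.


Q = 190 / 3600 = 0.0527778 m^3/s
P = 0.0527778 * (8.9 * 1e5) / 0.64 / 1000 = 73.39

73.39 kW


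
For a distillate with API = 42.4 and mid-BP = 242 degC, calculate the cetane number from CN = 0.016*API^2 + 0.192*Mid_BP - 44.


CN = 0.016 * 42.4^2 + 0.192 * 242 - 44
CN = 28.76416 + 46.464 - 44 = 31.22816

31.22816


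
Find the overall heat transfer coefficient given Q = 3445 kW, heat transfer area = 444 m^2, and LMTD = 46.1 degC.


From Q = U*A*LMTD, U = Q / (A * LMTD)
U = 3445 / (444 * 46.1) = 3445 / 20468.4 = 0.1683

0.1683 kW/(m^2*K)


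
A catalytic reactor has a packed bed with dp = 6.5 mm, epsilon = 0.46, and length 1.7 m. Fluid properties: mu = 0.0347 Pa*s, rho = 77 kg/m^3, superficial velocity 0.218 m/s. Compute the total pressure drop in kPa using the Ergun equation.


dp = 6.5 mm = 0.0065 m
Viscous term = 150*0.0347*0.218*(1-0.46)^2 / (0.0065^2*0.46^3) = 80457.1
Inertial term = 1.75*77*0.218^2*(1-0.46) / (0.0065*0.46^3) = 5465.74
dP/L = 80457.1 + 5465.74 = 85922.8 Pa/m
dP = 85922.8 * 1.7 / 1000 = 146.1 kPa

146.1 kPa


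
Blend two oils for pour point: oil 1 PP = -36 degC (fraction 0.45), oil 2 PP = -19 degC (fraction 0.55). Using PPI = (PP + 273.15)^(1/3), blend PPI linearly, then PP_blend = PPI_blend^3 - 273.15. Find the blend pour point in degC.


PPI_1 = (-36 + 273.15)^(1/3) = 6.189768
PPI_2 = (-19 + 273.15)^(1/3) = 6.334272
PPI_blend = 0.45 * 6.189768 + 0.55 * 6.334272 = 6.269245
PP_blend = 6.269245^3 - 273.15 = 246.4029 - 273.15 = -26.75

-26.75 degC


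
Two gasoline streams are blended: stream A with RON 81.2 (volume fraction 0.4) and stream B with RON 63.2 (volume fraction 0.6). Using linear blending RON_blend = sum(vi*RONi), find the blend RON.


Linear blending: RON_blend = sum(vi * RONi)
Contribution 1: 0.4 * 81.2 = 32.48
Contribution 2: 0.6 * 63.2 = 37.92
RON_blend = 32.48 + 37.92 = 70.4

70.4


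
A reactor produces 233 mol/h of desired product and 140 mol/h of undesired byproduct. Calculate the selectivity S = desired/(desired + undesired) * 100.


Selectivity = desired / (desired + undesired) * 100
Total products = 233 + 140 = 373 mol/h
S = 233 / 373 * 100
= 0.6247 * 100
= 62.47 %

62.47 %


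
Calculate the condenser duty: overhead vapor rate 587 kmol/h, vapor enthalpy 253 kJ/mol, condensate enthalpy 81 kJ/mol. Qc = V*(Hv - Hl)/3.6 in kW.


Qc = 587 * (253 - 81) / 3.6 = 587 * 172 / 3.6 = 28050

28050 kW


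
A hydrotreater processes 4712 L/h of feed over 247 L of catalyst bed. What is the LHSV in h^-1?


LHSV = volumetric feed rate / catalyst volume
= 4712 L/h / 247 L
= 19.08 h^-1

19.08 h^-1


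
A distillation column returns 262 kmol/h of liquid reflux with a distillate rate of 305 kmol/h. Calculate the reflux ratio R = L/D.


Reflux ratio definition: R = L / D (liquid returned / distillate withdrawn)
L = 262 kmol/h, D = 305 kmol/h
R = 262 / 305 = 0.8590

0.8590


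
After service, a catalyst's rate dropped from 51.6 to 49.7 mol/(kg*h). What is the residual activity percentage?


Activity (%) = (rate_used / rate_fresh) * 100
rate_used = 49.7, rate_fresh = 51.6
= (49.7 / 51.6) * 100
= 0.9632 * 100 = 96.32

96.32 %


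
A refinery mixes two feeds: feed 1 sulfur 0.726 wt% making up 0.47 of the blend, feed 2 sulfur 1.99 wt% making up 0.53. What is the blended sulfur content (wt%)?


Linear sulfur blending: S_blend = x1*S1 + x2*S2
Contribution 1: 0.47 * 0.726 = 0.34122 wt%
Contribution 2: 0.53 * 1.99 = 1.0547 wt%
S_blend = 0.34122 + 1.0547 = 1.39592

1.39592 wt%


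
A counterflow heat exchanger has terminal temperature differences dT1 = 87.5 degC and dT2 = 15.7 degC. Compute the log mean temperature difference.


LMTD = (dT1 - dT2) / ln(dT1/dT2)
= (87.5 - 15.7) / ln(87.5 / 15.7) = 71.8 / 1.71798 = 41.79

41.79 degC


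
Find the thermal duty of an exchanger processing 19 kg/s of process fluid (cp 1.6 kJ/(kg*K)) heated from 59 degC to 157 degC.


Q = m_dot * cp * delta_T
delta_T = 157 - 59 = 98 K
Q = 19 * 1.6 * 98
= 30.4 * 98
= 2979.2 kW

2979.2 kW


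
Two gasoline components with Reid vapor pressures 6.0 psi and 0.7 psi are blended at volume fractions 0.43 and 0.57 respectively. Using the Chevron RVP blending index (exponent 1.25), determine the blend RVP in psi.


Chevron index: RVP_blend = (sum xi*RVPi^1.25)^(1/1.25)
RVP^1.25 terms: 0.43 * 6.0^1.25 + 0.57 * 0.7^1.25 = 4.40288
RVP_blend = 4.40288^(1/1.25) = 3.273

3.273 psi


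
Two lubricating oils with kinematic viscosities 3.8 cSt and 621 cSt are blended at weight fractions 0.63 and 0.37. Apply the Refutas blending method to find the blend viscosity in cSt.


Refutas method: VBN_i = 14.534*ln(ln(visc_i + 0.8)) + 10.975, blended linearly by mass fraction; since VBN is linear in VBI_i = ln(ln(visc_i + 0.8)) and the fractions sum to 1, blend VBI directly: visc = exp(exp(VBI_blend)) - 0.8
VBI_1 = ln(ln(3.8 + 0.8)) = 0.422687
VBI_2 = ln(ln(621 + 0.8)) = 1.86138
VBI_blend = 0.63 * 0.422687 + 0.37 * 1.86138 = 0.955003
visc_blend = exp(exp(0.955003)) - 0.8 = 12.65

12.65 cSt


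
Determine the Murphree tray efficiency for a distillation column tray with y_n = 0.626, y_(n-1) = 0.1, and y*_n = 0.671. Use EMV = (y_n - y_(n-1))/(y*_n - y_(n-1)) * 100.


Murphree vapor efficiency: EMV = (y_n - y_(n-1)) / (y*_n - y_(n-1)) * 100
EMV = (0.626 - 0.1) / (0.671 - 0.1) * 100 = 0.526 / 0.571 * 100 = 92.12

92.12 %


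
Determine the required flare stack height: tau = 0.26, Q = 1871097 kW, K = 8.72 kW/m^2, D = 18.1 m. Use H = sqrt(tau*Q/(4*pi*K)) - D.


tau*Q/(4*pi*K) = 0.26 * 1871097 / (4 * pi * 8.72) = 4439.59
sqrt(4439.59) = 66.6302
H = 66.6302 - 18.1 = 48.53

48.53 m


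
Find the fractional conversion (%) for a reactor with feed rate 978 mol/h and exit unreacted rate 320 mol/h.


X = (F_in - F_out) / F_in * 100
Moles reacted = 978 - 320 = 658
X = 658 / 978 * 100
= 0.6728 * 100
= 67.28 %

67.28 %


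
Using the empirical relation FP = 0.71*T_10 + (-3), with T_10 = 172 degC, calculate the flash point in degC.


FP = 0.71 * 172 + (-3) = 119.12

119.12 degC


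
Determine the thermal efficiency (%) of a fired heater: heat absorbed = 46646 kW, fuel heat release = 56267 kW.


Furnace efficiency = Q_absorbed / Q_fuel * 100
= 46646 / 56267 * 100 = 82.90

82.90 %


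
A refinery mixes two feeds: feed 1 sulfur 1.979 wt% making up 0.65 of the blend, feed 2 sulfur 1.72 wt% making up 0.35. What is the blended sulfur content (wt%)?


Linear sulfur blending: S_blend = x1*S1 + x2*S2
Contribution 1: 0.65 * 1.979 = 1.28635 wt%
Contribution 2: 0.35 * 1.72 = 0.602 wt%
S_blend = 1.28635 + 0.602 = 1.88835

1.88835 wt%


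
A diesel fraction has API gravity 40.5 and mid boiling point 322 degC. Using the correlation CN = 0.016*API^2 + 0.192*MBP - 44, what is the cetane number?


CN = 0.016 * 40.5^2 + 0.192 * 322 - 44
CN = 26.244 + 61.824 - 44 = 44.068

44.068


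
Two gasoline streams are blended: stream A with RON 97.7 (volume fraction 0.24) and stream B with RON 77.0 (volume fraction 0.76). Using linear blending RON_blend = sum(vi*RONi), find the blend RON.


Linear blending: RON_blend = sum(vi * RONi)
Contribution 1: 0.24 * 97.7 = 23.448
Contribution 2: 0.76 * 77.0 = 58.52
RON_blend = 23.448 + 58.52 = 81.968

81.968


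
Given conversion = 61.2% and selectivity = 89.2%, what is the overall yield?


Overall yield = conversion (%) * selectivity (%) / 100
Conversion = 61.2%, Selectivity = 89.2%
Y = 61.2 * 89.2 / 100
= 54.5904 %

54.5904 %


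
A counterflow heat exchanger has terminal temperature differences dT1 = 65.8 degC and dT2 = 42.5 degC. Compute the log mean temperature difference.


LMTD = (dT1 - dT2) / ln(dT1/dT2)
= (65.8 - 42.5) / ln(65.8 / 42.5) = 23.3 / 0.437116 = 53.30

53.30 degC


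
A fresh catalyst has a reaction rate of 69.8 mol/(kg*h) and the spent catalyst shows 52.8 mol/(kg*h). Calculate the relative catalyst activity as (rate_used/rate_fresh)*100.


Activity (%) = (rate_used / rate_fresh) * 100
rate_used = 52.8, rate_fresh = 69.8
= (52.8 / 69.8) * 100
= 0.7564 * 100 = 75.64

75.64 %


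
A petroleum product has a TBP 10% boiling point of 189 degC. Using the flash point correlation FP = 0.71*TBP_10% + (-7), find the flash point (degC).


FP = 0.71 * 189 + (-7) = 127.19

127.19 degC


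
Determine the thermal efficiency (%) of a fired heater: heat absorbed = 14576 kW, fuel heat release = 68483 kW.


Furnace efficiency = Q_absorbed / Q_fuel * 100
= 14576 / 68483 * 100 = 21.28

21.28 %


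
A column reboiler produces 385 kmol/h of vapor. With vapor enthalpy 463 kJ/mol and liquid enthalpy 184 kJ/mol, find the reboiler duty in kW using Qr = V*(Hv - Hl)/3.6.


Qr = 385 * (463 - 184) / 3.6 = 385 * 279 / 3.6 = 29840

29840 kW


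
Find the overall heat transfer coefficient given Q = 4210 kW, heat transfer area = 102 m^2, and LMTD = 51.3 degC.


From Q = U*A*LMTD, U = Q / (A * LMTD)
U = 4210 / (102 * 51.3) = 4210 / 5232.6 = 0.8046

0.8046 kW/(m^2*K)


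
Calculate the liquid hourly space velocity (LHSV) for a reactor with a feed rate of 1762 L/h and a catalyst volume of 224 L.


LHSV = volumetric feed rate / catalyst volume
= 1762 L/h / 224 L
= 7.866 h^-1

7.866 h^-1


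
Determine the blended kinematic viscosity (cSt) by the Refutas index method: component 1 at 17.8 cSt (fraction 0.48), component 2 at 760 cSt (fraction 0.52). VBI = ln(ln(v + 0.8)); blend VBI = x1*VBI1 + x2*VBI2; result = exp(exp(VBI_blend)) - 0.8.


Refutas method: VBN_i = 14.534*ln(ln(visc_i + 0.8)) + 10.975, blended linearly by mass fraction; since VBN is linear in VBI_i = ln(ln(visc_i + 0.8)) and the fractions sum to 1, blend VBI directly: visc = exp(exp(VBI_blend)) - 0.8
VBI_1 = ln(ln(17.8 + 0.8)) = 1.07267
VBI_2 = ln(ln(760 + 0.8)) = 1.89226
VBI_blend = 0.48 * 1.07267 + 0.52 * 1.89226 = 1.49886
visc_blend = exp(exp(1.49886)) - 0.8 = 87.13

87.13 cSt


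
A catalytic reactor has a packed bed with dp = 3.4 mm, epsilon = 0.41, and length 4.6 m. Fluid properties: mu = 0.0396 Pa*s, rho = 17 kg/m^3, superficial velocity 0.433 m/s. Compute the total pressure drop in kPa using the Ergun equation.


dp = 3.4 mm = 0.0034 m
Viscous term = 150*0.0396*0.433*(1-0.41)^2 / (0.0034^2*0.41^3) = 1123750
Inertial term = 1.75*17*0.433^2*(1-0.41) / (0.0034*0.41^3) = 14043.8
dP/L = 1123750 + 14043.8 = 1137790 Pa/m
dP = 1137790 * 4.6 / 1000 = 5234 kPa

5234 kPa


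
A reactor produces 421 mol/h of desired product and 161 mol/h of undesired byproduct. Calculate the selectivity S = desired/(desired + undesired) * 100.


Selectivity = desired / (desired + undesired) * 100
Total products = 421 + 161 = 582 mol/h
S = 421 / 582 * 100
= 0.7234 * 100
= 72.34 %

72.34 %


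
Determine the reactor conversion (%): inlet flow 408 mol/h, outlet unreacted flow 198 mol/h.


X = (F_in - F_out) / F_in * 100
Moles reacted = 408 - 198 = 210
X = 210 / 408 * 100
= 0.5147 * 100
= 51.47 %

51.47 %


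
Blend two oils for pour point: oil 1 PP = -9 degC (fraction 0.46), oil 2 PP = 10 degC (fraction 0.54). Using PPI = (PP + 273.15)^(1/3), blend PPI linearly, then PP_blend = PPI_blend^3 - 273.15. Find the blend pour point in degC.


PPI_1 = (-9 + 273.15)^(1/3) = 6.416283
PPI_2 = (10 + 273.15)^(1/3) = 6.566574
PPI_blend = 0.46 * 6.416283 + 0.54 * 6.566574 = 6.49744
PP_blend = 6.49744^3 - 273.15 = 274.3006 - 273.15 = 1.15

1.15 degC


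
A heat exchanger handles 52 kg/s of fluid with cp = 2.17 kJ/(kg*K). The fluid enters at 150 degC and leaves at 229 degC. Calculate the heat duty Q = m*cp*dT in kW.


Q = m_dot * cp * delta_T
delta_T = 229 - 150 = 79 K
Q = 52 * 2.17 * 79
= 112.84 * 79
= 8914.36 kW

8914.36 kW


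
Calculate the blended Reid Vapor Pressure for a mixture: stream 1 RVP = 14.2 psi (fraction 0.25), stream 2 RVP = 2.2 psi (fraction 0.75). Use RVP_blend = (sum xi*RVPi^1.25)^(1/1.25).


Chevron index: RVP_blend = (sum xi*RVPi^1.25)^(1/1.25)
RVP^1.25 terms: 0.25 * 14.2^1.25 + 0.75 * 2.2^1.25 = 8.9008
RVP_blend = 8.9008^(1/1.25) = 5.748

5.748 psi


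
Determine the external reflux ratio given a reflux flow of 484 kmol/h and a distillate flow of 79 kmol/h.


Reflux ratio definition: R = L / D (liquid returned / distillate withdrawn)
L = 484 kmol/h, D = 79 kmol/h
R = 484 / 79 = 6.127

6.127


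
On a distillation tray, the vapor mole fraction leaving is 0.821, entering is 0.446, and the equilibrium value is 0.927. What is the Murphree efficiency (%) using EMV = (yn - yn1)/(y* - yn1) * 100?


Murphree vapor efficiency: EMV = (y_n - y_(n-1)) / (y*_n - y_(n-1)) * 100
EMV = (0.821 - 0.446) / (0.927 - 0.446) * 100 = 0.375 / 0.481 * 100 = 77.96

77.96 %


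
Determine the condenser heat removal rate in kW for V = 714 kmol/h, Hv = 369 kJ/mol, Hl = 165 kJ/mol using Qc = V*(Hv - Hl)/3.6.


Qc = 714 * (369 - 165) / 3.6 = 714 * 204 / 3.6 = 40460

40460 kW


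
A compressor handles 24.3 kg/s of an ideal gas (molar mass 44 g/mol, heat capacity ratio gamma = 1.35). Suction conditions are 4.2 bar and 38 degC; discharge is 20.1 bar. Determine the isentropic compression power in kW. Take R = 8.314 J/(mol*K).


Isentropic work: W = m*(gamma/(gamma-1))*(R*T1/MW)*((P2/P1)^((gamma-1)/gamma) - 1)
T1 = 38 + 273.15 = 311.15 K
Pressure ratio = 20.1 / 4.2 = 4.78571
Exponent = (1.35 - 1)/1.35 = 0.259259
(P2/P1)^exp - 1 = 4.78571^0.259259 - 1 = 0.50066
W = 24.3 * 1.35 / 0.35 * 8.314 * 311.15 / 44 * 0.50066 = 2759

2759 kW


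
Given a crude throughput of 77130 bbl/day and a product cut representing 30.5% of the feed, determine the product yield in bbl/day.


Crude throughput = 77130 bbl/day
Fraction yield = 30.5%
yield = throughput * fraction / 100
yield = 77130 * 30.5 / 100 = 23524.65

23524.65 bbl/day


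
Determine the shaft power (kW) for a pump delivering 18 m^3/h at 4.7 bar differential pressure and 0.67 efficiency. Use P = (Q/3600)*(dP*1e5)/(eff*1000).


Q = 18 / 3600 = 0.005 m^3/s
P = 0.005 * (4.7 * 1e5) / 0.67 / 1000 = 3.507

3.507 kW


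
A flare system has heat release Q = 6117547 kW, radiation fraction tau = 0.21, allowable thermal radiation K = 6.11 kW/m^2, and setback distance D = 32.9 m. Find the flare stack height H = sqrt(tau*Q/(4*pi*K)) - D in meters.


tau*Q/(4*pi*K) = 0.21 * 6117547 / (4 * pi * 6.11) = 16731.9
sqrt(16731.9) = 129.352
H = 129.352 - 32.9 = 96.45

96.45 m


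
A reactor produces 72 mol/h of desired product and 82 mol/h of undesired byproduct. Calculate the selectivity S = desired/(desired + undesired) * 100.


Selectivity = desired / (desired + undesired) * 100
Total products = 72 + 82 = 154 mol/h
S = 72 / 154 * 100
= 0.4675 * 100
= 46.75 %

46.75 %


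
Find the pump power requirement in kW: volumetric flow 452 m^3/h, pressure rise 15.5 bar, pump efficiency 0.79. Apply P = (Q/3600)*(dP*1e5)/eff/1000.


Q = 452 / 3600 = 0.125556 m^3/s
P = 0.125556 * (15.5 * 1e5) / 0.79 / 1000 = 246.3

246.3 kW


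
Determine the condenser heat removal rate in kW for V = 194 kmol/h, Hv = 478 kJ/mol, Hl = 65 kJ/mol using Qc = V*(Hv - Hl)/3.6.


Qc = 194 * (478 - 65) / 3.6 = 194 * 413 / 3.6 = 22260

22260 kW


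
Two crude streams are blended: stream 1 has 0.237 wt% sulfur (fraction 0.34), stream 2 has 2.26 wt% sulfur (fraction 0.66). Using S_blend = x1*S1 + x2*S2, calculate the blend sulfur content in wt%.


Linear sulfur blending: S_blend = x1*S1 + x2*S2
Contribution 1: 0.34 * 0.237 = 0.08058 wt%
Contribution 2: 0.66 * 2.26 = 1.4916 wt%
S_blend = 0.08058 + 1.4916 = 1.57218

1.57218 wt%


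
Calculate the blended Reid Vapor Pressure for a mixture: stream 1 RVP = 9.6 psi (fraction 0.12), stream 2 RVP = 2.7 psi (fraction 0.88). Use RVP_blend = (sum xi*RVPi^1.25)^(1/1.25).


Chevron index: RVP_blend = (sum xi*RVPi^1.25)^(1/1.25)
RVP^1.25 terms: 0.12 * 9.6^1.25 + 0.88 * 2.7^1.25 = 5.07348
RVP_blend = 5.07348^(1/1.25) = 3.666

3.666 psi


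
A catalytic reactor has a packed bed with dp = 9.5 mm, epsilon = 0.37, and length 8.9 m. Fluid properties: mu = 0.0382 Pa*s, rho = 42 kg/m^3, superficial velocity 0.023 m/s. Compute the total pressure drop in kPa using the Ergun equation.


dp = 9.5 mm = 0.0095 m
Viscous term = 150*0.0382*0.023*(1-0.37)^2 / (0.0095^2*0.37^3) = 11442.2
Inertial term = 1.75*42*0.023^2*(1-0.37) / (0.0095*0.37^3) = 50.9043
dP/L = 11442.2 + 50.9043 = 11493.1 Pa/m
dP = 11493.1 * 8.9 / 1000 = 102.3 kPa

102.3 kPa


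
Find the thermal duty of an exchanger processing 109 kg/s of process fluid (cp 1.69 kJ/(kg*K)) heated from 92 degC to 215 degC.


Q = m_dot * cp * delta_T
delta_T = 215 - 92 = 123 K
Q = 109 * 1.69 * 123
= 184.21 * 123
= 22657.83 kW

22657.83 kW


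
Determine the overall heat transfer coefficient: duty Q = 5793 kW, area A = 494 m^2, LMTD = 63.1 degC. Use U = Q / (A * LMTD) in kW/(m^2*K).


From Q = U*A*LMTD, U = Q / (A * LMTD)
U = 5793 / (494 * 63.1) = 5793 / 31171.4 = 0.1858

0.1858 kW/(m^2*K)


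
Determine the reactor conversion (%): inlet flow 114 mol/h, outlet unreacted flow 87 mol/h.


X = (F_in - F_out) / F_in * 100
Moles reacted = 114 - 87 = 27
X = 27 / 114 * 100
= 0.2368 * 100
= 23.68 %

23.68 %


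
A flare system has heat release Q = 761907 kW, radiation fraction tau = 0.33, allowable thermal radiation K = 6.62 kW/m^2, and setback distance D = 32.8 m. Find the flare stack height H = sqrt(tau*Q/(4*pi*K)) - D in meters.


tau*Q/(4*pi*K) = 0.33 * 761907 / (4 * pi * 6.62) = 3022.37
sqrt(3022.37) = 54.9761
H = 54.9761 - 32.8 = 22.18

22.18 m


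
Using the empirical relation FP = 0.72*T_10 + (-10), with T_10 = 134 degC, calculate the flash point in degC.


FP = 0.72 * 134 + (-10) = 86.48

86.48 degC


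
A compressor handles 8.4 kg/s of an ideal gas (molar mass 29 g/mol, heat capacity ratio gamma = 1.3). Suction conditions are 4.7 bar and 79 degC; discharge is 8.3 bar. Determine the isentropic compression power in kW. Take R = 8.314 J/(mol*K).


Isentropic work: W = m*(gamma/(gamma-1))*(R*T1/MW)*((P2/P1)^((gamma-1)/gamma) - 1)
T1 = 79 + 273.15 = 352.15 K
Pressure ratio = 8.3 / 4.7 = 1.76596
Exponent = (1.3 - 1)/1.3 = 0.230769
(P2/P1)^exp - 1 = 1.76596^0.230769 - 1 = 0.140238
W = 8.4 * 1.3 / 0.3 * 8.314 * 352.15 / 29 * 0.140238 = 515.4

515.4 kW


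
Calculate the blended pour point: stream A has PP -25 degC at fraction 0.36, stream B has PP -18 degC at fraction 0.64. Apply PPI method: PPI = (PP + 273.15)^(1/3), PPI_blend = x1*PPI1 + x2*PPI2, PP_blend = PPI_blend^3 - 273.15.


PPI_1 = (-25 + 273.15)^(1/3) = 6.284028
PPI_2 = (-18 + 273.15)^(1/3) = 6.342569
PPI_blend = 0.36 * 6.284028 + 0.64 * 6.342569 = 6.321494
PP_blend = 6.321494^3 - 273.15 = 252.615 - 273.15 = -20.53

-20.53 degC


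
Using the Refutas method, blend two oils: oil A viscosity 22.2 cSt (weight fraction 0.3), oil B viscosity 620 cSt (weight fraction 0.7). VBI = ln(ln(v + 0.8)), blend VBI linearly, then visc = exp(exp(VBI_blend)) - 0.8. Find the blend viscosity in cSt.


Refutas method: VBN_i = 14.534*ln(ln(visc_i + 0.8)) + 10.975, blended linearly by mass fraction; since VBN is linear in VBI_i = ln(ln(visc_i + 0.8)) and the fractions sum to 1, blend VBI directly: visc = exp(exp(VBI_blend)) - 0.8
VBI_1 = ln(ln(22.2 + 0.8)) = 1.14279
VBI_2 = ln(ln(620 + 0.8)) = 1.86113
VBI_blend = 0.3 * 1.14279 + 0.7 * 1.86113 = 1.64563
visc_blend = exp(exp(1.64563)) - 0.8 = 177.6

177.6 cSt


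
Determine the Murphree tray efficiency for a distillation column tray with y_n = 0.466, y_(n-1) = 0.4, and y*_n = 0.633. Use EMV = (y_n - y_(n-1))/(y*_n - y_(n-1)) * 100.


Murphree vapor efficiency: EMV = (y_n - y_(n-1)) / (y*_n - y_(n-1)) * 100
EMV = (0.466 - 0.4) / (0.633 - 0.4) * 100 = 0.066 / 0.233 * 100 = 28.33

28.33 %


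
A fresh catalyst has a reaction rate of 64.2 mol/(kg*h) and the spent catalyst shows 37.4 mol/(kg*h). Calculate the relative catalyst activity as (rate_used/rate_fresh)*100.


Activity (%) = (rate_used / rate_fresh) * 100
rate_used = 37.4, rate_fresh = 64.2
= (37.4 / 64.2) * 100
= 0.5826 * 100 = 58.26

58.26 %


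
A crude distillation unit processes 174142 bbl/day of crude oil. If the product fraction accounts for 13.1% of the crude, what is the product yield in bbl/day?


Crude throughput = 174142 bbl/day
Fraction yield = 13.1%
yield = throughput * fraction / 100
yield = 174142 * 13.1 / 100 = 22812.602

22812.602 bbl/day


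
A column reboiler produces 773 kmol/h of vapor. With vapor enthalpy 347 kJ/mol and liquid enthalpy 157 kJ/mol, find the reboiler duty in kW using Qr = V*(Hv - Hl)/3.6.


Qr = 773 * (347 - 157) / 3.6 = 773 * 190 / 3.6 = 40800

40800 kW


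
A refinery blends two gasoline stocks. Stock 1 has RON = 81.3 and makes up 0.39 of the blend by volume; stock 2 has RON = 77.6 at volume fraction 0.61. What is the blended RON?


Linear blending: RON_blend = sum(vi * RONi)
Contribution 1: 0.39 * 81.3 = 31.707
Contribution 2: 0.61 * 77.6 = 47.336
RON_blend = 31.707 + 47.336 = 79.043

79.043


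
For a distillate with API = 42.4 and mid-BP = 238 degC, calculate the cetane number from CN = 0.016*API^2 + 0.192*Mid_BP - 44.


CN = 0.016 * 42.4^2 + 0.192 * 238 - 44
CN = 28.76416 + 45.696 - 44 = 30.46016

30.46016


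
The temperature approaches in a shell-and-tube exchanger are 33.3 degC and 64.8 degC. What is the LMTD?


LMTD = (dT1 - dT2) / ln(dT1/dT2)
= (33.3 - 64.8) / ln(33.3 / 64.8) = -31.5 / -0.665748 = 47.32

47.32 degC


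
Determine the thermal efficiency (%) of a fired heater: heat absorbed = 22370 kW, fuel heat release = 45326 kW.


Furnace efficiency = Q_absorbed / Q_fuel * 100
= 22370 / 45326 * 100 = 49.35

49.35 %


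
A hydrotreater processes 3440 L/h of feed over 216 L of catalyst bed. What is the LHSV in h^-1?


LHSV = volumetric feed rate / catalyst volume
= 3440 L/h / 216 L
= 15.93 h^-1

15.93 h^-1


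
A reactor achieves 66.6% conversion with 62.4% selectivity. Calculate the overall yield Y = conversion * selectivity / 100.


Overall yield = conversion (%) * selectivity (%) / 100
Conversion = 66.6%, Selectivity = 62.4%
Y = 66.6 * 62.4 / 100
= 41.5584 %

41.5584 %


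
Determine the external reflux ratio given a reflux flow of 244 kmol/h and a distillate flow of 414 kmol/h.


Reflux ratio definition: R = L / D (liquid returned / distillate withdrawn)
L = 244 kmol/h, D = 414 kmol/h
R = 244 / 414 = 0.5894

0.5894


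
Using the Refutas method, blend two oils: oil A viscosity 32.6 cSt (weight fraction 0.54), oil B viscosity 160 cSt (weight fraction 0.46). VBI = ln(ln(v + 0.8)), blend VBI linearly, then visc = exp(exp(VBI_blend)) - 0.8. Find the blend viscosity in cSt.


Refutas method: VBN_i = 14.534*ln(ln(visc_i + 0.8)) + 10.975, blended linearly by mass fraction; since VBN is linear in VBI_i = ln(ln(visc_i + 0.8)) and the fractions sum to 1, blend VBI directly: visc = exp(exp(VBI_blend)) - 0.8
VBI_1 = ln(ln(32.6 + 0.8)) = 1.2552
VBI_2 = ln(ln(160 + 0.8)) = 1.62534
VBI_blend = 0.54 * 1.2552 + 0.46 * 1.62534 = 1.42546
visc_blend = exp(exp(1.42546)) - 0.8 = 63.26

63.26 cSt


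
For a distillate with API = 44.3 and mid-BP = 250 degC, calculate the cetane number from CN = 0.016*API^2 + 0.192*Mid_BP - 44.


CN = 0.016 * 44.3^2 + 0.192 * 250 - 44
CN = 31.39984 + 48 - 44 = 35.39984

35.39984


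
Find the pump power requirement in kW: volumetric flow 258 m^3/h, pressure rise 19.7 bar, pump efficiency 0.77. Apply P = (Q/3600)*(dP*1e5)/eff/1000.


Q = 258 / 3600 = 0.0716667 m^3/s
P = 0.0716667 * (19.7 * 1e5) / 0.77 / 1000 = 183.4

183.4 kW


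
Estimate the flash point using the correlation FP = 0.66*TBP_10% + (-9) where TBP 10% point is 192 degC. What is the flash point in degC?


FP = 0.66 * 192 + (-9) = 117.72

117.72 degC


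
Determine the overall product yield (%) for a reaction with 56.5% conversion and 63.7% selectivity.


Overall yield = conversion (%) * selectivity (%) / 100
Conversion = 56.5%, Selectivity = 63.7%
Y = 56.5 * 63.7 / 100
= 35.9905 %

35.9905 %


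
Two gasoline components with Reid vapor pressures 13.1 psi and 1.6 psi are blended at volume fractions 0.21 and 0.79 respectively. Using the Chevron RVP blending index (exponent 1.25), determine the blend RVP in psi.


Chevron index: RVP_blend = (sum xi*RVPi^1.25)^(1/1.25)
RVP^1.25 terms: 0.21 * 13.1^1.25 + 0.79 * 1.6^1.25 = 6.65529
RVP_blend = 6.65529^(1/1.25) = 4.555

4.555 psi
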